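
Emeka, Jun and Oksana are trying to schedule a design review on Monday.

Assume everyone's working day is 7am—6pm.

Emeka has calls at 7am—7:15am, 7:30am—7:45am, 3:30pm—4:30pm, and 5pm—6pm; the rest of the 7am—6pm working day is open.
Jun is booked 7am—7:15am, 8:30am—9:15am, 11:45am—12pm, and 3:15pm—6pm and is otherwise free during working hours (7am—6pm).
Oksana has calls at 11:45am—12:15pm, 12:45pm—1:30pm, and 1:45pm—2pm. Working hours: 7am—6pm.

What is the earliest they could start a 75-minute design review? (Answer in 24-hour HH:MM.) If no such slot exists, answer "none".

09:15

Emeka free within 07:00–18:00: 07:15–07:30, 07:45–15:30, 16:30–17:00.
Jun free within 07:00–18:00: 07:15–08:30, 09:15–11:45, 12:00–15:15.
Oksana free within 07:00–18:00: 07:00–11:45, 12:15–12:45, 13:30–13:45, 14:00–18:00.
Emeka ∩ Jun: 07:15–07:30, 07:45–08:30, 09:15–11:45, 12:00–15:15.
Emeka ∩ Jun ∩ Oksana: 07:15–07:30, 07:45–08:30, 09:15–11:45, 12:15–12:45, 13:30–13:45, 14:00–15:15.
Windows ≥ 75 min: 09:15–11:45, 14:00–15:15.
Earliest such window starts at 09:15.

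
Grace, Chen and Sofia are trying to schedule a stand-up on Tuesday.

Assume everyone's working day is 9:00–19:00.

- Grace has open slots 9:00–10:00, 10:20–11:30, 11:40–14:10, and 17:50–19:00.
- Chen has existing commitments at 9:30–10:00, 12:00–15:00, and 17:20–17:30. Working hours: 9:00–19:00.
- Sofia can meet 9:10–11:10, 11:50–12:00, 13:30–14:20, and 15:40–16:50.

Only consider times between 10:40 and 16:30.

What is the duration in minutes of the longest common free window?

30 minutes

Chen free within 09:00–19:00: 09:00–09:30, 10:00–12:00, 15:00–17:20, 17:30–19:00.
Grace ∩ Chen: 09:00–09:30, 10:20–11:30, 11:40–12:00, 17:50–19:00.
Grace ∩ Chen ∩ Sofia: 09:10–09:30, 10:20–11:10, 11:50–12:00.
Restricted to 10:40–16:30: 10:40–11:10, 11:50–12:00.
Common window lengths: 30, 10 min; longest is 30.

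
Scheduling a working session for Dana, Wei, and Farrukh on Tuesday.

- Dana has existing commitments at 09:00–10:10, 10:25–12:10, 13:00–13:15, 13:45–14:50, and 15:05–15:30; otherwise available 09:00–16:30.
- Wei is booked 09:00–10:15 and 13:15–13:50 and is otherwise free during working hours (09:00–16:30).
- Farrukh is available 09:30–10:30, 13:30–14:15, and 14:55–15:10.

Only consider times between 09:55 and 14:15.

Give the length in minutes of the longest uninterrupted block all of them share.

10 minutes

Dana free within 09:00–16:30: 10:10–10:25, 12:10–13:00, 13:15–13:45, 14:50–15:05, 15:30–16:30.
Wei free within 09:00–16:30: 10:15–13:15, 13:50–16:30.
Dana ∩ Wei: 10:15–10:25, 12:10–13:00, 14:50–15:05, 15:30–16:30.
Dana ∩ Wei ∩ Farrukh: 10:15–10:25, 14:55–15:05.
Restricted to 09:55–14:15: 10:15–10:25.
Single common window of 10 minutes.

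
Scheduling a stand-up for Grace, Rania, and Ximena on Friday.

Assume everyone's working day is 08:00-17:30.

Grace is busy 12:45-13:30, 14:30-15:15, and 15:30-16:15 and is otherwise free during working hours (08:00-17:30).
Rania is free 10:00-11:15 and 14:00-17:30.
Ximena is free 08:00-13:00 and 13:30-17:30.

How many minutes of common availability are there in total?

Grace free within 08:00–17:30: 08:00–12:45, 13:30–14:30, 15:15–15:30, 16:15–17:30.
Grace ∩ Rania: 10:00–11:15, 14:00–14:30, 15:15–15:30, 16:15–17:30.
Grace ∩ Rania ∩ Ximena: 10:00–11:15, 14:00–14:30, 15:15–15:30, 16:15–17:30.
Total common minutes: 75 + 30 + 15 + 75 = 195.

195 minutes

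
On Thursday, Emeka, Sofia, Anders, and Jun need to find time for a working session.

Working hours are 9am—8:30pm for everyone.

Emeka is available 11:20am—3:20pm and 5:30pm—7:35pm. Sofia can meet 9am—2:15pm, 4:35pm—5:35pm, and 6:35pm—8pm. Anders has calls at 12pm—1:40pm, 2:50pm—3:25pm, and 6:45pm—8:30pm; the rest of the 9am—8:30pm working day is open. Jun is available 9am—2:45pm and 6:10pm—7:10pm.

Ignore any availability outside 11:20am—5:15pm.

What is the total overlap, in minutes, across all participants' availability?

Anders free within 09:00–20:30: 09:00–12:00, 13:40–14:50, 15:25–18:45.
Emeka ∩ Sofia: 11:20–14:15, 17:30–17:35, 18:35–19:35.
Emeka ∩ Sofia ∩ Anders: 11:20–12:00, 13:40–14:15, 17:30–17:35, 18:35–18:45.
Emeka ∩ Sofia ∩ Anders ∩ Jun: 11:20–12:00, 13:40–14:15, 18:35–18:45.
Restricted to 11:20–17:15: 11:20–12:00, 13:40–14:15.
Total common minutes: 40 + 35 = 75.

75 minutes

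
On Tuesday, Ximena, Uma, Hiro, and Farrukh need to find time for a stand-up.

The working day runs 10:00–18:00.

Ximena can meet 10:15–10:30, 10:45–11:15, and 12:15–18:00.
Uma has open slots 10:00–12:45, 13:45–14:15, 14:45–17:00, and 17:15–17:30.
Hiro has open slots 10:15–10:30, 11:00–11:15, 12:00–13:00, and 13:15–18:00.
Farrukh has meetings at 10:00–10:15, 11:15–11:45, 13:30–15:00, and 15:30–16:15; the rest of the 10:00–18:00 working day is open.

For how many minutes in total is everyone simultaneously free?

Farrukh free within 10:00–18:00: 10:15–11:15, 11:45–13:30, 15:00–15:30, 16:15–18:00.
Ximena ∩ Uma: 10:15–10:30, 10:45–11:15, 12:15–12:45, 13:45–14:15, 14:45–17:00, 17:15–17:30.
Ximena ∩ Uma ∩ Hiro: 10:15–10:30, 11:00–11:15, 12:15–12:45, 13:45–14:15, 14:45–17:00, 17:15–17:30.
Ximena ∩ Uma ∩ Hiro ∩ Farrukh: 10:15–10:30, 11:00–11:15, 12:15–12:45, 15:00–15:30, 16:15–17:00, 17:15–17:30.
Total common minutes: 15 + 15 + 30 + 30 + 45 + 15 = 150.

150 minutes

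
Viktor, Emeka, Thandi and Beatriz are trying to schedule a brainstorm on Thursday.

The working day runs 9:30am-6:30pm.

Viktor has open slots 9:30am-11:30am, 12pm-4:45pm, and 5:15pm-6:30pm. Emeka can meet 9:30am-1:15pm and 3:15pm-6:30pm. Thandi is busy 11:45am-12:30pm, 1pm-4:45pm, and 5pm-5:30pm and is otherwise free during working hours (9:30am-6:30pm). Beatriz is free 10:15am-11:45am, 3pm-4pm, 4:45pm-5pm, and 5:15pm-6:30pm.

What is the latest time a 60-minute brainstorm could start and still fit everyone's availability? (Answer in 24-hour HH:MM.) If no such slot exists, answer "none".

Thandi free within 09:30–18:30: 09:30–11:45, 12:30–13:00, 16:45–17:00, 17:30–18:30.
Viktor ∩ Emeka: 09:30–11:30, 12:00–13:15, 15:15–16:45, 17:15–18:30.
Viktor ∩ Emeka ∩ Thandi: 09:30–11:30, 12:30–13:00, 17:30–18:30.
Viktor ∩ Emeka ∩ Thandi ∩ Beatriz: 10:15–11:30, 17:30–18:30.
Windows ≥ 60 min: 10:15–11:30, 17:30–18:30.
Latest start in the last window 17:30–18:30 is 18:30 − 60 min = 17:30.

17:30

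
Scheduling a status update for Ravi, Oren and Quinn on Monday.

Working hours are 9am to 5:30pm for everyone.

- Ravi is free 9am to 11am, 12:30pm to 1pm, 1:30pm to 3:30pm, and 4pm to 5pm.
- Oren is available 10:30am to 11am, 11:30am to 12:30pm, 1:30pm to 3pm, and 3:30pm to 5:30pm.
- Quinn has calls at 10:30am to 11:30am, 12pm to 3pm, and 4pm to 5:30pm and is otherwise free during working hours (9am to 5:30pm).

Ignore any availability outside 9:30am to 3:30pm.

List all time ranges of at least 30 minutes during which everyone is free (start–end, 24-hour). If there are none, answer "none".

Quinn free within 09:00–17:30: 09:00–10:30, 11:30–12:00, 15:00–16:00.
Ravi ∩ Oren: 10:30–11:00, 13:30–15:00, 16:00–17:00.
Ravi ∩ Oren ∩ Quinn: (none).
Restricted to 09:30–15:30: (none).
Windows ≥ 30 min: (none).

none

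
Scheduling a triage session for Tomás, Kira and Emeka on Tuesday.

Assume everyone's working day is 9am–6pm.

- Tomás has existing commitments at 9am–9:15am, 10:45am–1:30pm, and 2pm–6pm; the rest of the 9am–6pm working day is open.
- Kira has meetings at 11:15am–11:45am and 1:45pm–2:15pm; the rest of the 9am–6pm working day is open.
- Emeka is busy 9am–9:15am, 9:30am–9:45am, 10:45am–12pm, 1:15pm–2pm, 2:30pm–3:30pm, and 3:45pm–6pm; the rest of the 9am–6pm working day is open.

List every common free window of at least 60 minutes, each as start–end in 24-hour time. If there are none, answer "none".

09:45–10:45

Tomás free within 09:00–18:00: 09:15–10:45, 13:30–14:00.
Kira free within 09:00–18:00: 09:00–11:15, 11:45–13:45, 14:15–18:00.
Emeka free within 09:00–18:00: 09:15–09:30, 09:45–10:45, 12:00–13:15, 14:00–14:30, 15:30–15:45.
Tomás ∩ Kira: 09:15–10:45, 13:30–13:45.
Tomás ∩ Kira ∩ Emeka: 09:15–09:30, 09:45–10:45.
Windows ≥ 60 min: 09:45–10:45.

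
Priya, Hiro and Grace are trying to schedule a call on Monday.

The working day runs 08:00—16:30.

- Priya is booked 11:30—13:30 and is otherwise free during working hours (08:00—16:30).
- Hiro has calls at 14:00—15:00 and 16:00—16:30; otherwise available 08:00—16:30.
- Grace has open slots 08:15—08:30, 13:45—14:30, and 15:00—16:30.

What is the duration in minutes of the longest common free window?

60 minutes

Priya free within 08:00–16:30: 08:00–11:30, 13:30–16:30.
Hiro free within 08:00–16:30: 08:00–14:00, 15:00–16:00.
Priya ∩ Hiro: 08:00–11:30, 13:30–14:00, 15:00–16:00.
Priya ∩ Hiro ∩ Grace: 08:15–08:30, 13:45–14:00, 15:00–16:00.
Common window lengths: 15, 15, 60 min; longest is 60.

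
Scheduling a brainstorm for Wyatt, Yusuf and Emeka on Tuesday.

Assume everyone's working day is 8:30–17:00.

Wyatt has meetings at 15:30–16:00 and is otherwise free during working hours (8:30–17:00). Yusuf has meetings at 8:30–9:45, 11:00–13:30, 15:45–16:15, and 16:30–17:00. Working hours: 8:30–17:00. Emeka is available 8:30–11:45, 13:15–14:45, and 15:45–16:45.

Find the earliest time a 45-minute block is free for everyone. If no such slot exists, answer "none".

Wyatt free within 08:30–17:00: 08:30–15:30, 16:00–17:00.
Yusuf free within 08:30–17:00: 09:45–11:00, 13:30–15:45, 16:15–16:30.
Wyatt ∩ Yusuf: 09:45–11:00, 13:30–15:30, 16:15–16:30.
Wyatt ∩ Yusuf ∩ Emeka: 09:45–11:00, 13:30–14:45, 16:15–16:30.
Windows ≥ 45 min: 09:45–11:00, 13:30–14:45.
Earliest such window starts at 09:45.

09:45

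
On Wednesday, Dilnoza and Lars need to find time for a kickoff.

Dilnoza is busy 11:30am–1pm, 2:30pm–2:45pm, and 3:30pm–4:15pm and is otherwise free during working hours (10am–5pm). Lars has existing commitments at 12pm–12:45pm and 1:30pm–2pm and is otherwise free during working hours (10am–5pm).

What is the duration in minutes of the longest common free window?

Dilnoza free within 10:00–17:00: 10:00–11:30, 13:00–14:30, 14:45–15:30, 16:15–17:00.
Lars free within 10:00–17:00: 10:00–12:00, 12:45–13:30, 14:00–17:00.
Dilnoza ∩ Lars: 10:00–11:30, 13:00–13:30, 14:00–14:30, 14:45–15:30, 16:15–17:00.
Common window lengths: 90, 30, 30, 45, 45 min; longest is 90.

90 minutes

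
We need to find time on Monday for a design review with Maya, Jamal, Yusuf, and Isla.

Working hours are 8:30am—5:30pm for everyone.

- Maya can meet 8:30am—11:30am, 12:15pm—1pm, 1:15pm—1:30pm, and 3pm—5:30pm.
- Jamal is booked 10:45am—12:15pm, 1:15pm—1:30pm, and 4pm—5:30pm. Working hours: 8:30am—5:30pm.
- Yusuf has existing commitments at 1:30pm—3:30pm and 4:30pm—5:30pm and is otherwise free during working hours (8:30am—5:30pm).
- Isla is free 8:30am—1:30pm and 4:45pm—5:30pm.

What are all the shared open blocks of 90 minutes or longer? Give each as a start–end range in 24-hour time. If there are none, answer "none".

Jamal free within 08:30–17:30: 08:30–10:45, 12:15–13:15, 13:30–16:00.
Yusuf free within 08:30–17:30: 08:30–13:30, 15:30–16:30.
Maya ∩ Jamal: 08:30–10:45, 12:15–13:00, 15:00–16:00.
Maya ∩ Jamal ∩ Yusuf: 08:30–10:45, 12:15–13:00, 15:30–16:00.
Maya ∩ Jamal ∩ Yusuf ∩ Isla: 08:30–10:45, 12:15–13:00.
Windows ≥ 90 min: 08:30–10:45.

08:30–10:45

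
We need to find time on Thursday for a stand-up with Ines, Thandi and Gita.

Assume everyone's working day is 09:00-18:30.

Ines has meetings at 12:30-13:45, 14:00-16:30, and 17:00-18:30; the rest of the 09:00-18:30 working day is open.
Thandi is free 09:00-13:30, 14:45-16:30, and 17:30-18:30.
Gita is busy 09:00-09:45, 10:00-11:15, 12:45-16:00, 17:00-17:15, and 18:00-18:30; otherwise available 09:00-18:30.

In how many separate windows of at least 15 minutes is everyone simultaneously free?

2

Ines free within 09:00–18:30: 09:00–12:30, 13:45–14:00, 16:30–17:00.
Gita free within 09:00–18:30: 09:45–10:00, 11:15–12:45, 16:00–17:00, 17:15–18:00.
Ines ∩ Thandi: 09:00–12:30.
Ines ∩ Thandi ∩ Gita: 09:45–10:00, 11:15–12:30.
Windows ≥ 15 min: 09:45–10:00, 11:15–12:30.
That's 2 windows.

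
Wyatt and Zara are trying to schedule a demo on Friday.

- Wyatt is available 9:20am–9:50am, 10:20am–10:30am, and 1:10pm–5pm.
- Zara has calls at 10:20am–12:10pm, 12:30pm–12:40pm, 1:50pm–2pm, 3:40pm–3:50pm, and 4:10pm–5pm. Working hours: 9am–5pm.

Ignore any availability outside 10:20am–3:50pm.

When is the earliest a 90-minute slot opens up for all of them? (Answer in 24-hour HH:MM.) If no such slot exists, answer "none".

14:00

Zara free within 09:00–17:00: 09:00–10:20, 12:10–12:30, 12:40–13:50, 14:00–15:40, 15:50–16:10.
Wyatt ∩ Zara: 09:20–09:50, 13:10–13:50, 14:00–15:40, 15:50–16:10.
Restricted to 10:20–15:50: 13:10–13:50, 14:00–15:40.
Windows ≥ 90 min: 14:00–15:40.
Earliest such window starts at 14:00.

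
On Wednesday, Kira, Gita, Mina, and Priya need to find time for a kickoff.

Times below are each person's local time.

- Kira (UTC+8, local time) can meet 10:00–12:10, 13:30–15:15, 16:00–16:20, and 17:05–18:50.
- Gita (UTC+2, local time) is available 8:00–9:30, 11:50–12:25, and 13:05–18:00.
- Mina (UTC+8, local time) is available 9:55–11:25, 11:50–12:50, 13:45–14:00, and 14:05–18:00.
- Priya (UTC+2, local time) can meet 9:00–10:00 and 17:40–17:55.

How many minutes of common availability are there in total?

15 minutes

Kira → UTC: 02:00–04:10, 05:30–07:15, 08:00–08:20, 09:05–10:50.
Gita → UTC: 06:00–07:30, 09:50–10:25, 11:05–16:00.
Mina → UTC: 01:55–03:25, 03:50–04:50, 05:45–06:00, 06:05–10:00.
Priya → UTC: 07:00–08:00, 15:40–15:55.
Kira ∩ Gita: 06:00–07:15, 09:50–10:25.
Kira ∩ Gita ∩ Mina: 06:05–07:15, 09:50–10:00.
Kira ∩ Gita ∩ Mina ∩ Priya: 07:00–07:15.
Total common minutes: 15.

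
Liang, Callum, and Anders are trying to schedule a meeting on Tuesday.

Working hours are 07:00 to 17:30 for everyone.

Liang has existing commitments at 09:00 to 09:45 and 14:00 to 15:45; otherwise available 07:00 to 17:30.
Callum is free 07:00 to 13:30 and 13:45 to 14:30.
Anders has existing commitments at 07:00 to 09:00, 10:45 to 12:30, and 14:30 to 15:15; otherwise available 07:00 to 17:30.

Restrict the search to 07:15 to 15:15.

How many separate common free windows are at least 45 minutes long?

Liang free within 07:00–17:30: 07:00–09:00, 09:45–14:00, 15:45–17:30.
Anders free within 07:00–17:30: 09:00–10:45, 12:30–14:30, 15:15–17:30.
Liang ∩ Callum: 07:00–09:00, 09:45–13:30, 13:45–14:00.
Liang ∩ Callum ∩ Anders: 09:45–10:45, 12:30–13:30, 13:45–14:00.
Restricted to 07:15–15:15: 09:45–10:45, 12:30–13:30, 13:45–14:00.
Windows ≥ 45 min: 09:45–10:45, 12:30–13:30.
That's 2 windows.

2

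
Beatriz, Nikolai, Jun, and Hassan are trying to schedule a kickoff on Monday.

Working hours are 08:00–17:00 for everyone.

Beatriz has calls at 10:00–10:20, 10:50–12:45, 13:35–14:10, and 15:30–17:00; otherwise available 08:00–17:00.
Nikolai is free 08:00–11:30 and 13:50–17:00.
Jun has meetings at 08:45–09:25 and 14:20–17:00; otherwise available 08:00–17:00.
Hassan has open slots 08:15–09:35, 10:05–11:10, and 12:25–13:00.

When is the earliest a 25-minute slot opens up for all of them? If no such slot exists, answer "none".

08:15

Beatriz free within 08:00–17:00: 08:00–10:00, 10:20–10:50, 12:45–13:35, 14:10–15:30.
Jun free within 08:00–17:00: 08:00–08:45, 09:25–14:20.
Beatriz ∩ Nikolai: 08:00–10:00, 10:20–10:50, 14:10–15:30.
Beatriz ∩ Nikolai ∩ Jun: 08:00–08:45, 09:25–10:00, 10:20–10:50, 14:10–14:20.
Beatriz ∩ Nikolai ∩ Jun ∩ Hassan: 08:15–08:45, 09:25–09:35, 10:20–10:50.
Windows ≥ 25 min: 08:15–08:45, 10:20–10:50.
Earliest such window starts at 08:15.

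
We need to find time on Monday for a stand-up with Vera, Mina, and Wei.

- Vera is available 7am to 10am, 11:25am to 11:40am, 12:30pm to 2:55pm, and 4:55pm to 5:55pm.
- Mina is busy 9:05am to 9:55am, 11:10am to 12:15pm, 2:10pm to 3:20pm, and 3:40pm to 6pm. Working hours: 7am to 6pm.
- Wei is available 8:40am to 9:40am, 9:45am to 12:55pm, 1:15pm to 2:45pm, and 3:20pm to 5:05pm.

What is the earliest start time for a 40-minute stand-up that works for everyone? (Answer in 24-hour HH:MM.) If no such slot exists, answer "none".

Mina free within 07:00–18:00: 07:00–09:05, 09:55–11:10, 12:15–14:10, 15:20–15:40.
Vera ∩ Mina: 07:00–09:05, 09:55–10:00, 12:30–14:10.
Vera ∩ Mina ∩ Wei: 08:40–09:05, 09:55–10:00, 12:30–12:55, 13:15–14:10.
Windows ≥ 40 min: 13:15–14:10.
Earliest such window starts at 13:15.

13:15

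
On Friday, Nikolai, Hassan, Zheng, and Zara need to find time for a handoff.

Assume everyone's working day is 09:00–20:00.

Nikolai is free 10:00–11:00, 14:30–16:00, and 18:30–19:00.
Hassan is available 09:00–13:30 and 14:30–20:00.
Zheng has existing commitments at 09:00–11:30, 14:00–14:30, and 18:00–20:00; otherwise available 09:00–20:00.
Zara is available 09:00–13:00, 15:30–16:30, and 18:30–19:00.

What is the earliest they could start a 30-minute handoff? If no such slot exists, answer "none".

Zheng free within 09:00–20:00: 11:30–14:00, 14:30–18:00.
Nikolai ∩ Hassan: 10:00–11:00, 14:30–16:00, 18:30–19:00.
Nikolai ∩ Hassan ∩ Zheng: 14:30–16:00.
Nikolai ∩ Hassan ∩ Zheng ∩ Zara: 15:30–16:00.
Windows ≥ 30 min: 15:30–16:00.
Earliest such window starts at 15:30.

15:30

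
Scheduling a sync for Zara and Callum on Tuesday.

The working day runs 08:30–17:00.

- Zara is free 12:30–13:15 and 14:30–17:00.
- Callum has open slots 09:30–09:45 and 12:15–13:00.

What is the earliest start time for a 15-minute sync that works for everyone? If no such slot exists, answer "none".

Zara ∩ Callum: 12:30–13:00.
Windows ≥ 15 min: 12:30–13:00.
Earliest such window starts at 12:30.

12:30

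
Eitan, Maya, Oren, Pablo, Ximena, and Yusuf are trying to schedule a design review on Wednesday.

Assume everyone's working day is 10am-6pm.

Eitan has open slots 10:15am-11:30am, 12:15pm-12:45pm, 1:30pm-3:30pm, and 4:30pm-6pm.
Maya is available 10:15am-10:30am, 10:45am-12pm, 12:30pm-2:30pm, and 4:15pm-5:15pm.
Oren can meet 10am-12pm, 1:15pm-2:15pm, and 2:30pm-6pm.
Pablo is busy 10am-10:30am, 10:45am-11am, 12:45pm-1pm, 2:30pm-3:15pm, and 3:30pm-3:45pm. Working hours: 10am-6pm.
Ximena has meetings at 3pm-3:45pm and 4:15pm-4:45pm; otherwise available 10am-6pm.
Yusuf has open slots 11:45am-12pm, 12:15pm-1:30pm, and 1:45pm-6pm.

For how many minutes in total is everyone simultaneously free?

Pablo free within 10:00–18:00: 10:30–10:45, 11:00–12:45, 13:00–14:30, 15:15–15:30, 15:45–18:00.
Ximena free within 10:00–18:00: 10:00–15:00, 15:45–16:15, 16:45–18:00.
Eitan ∩ Maya: 10:15–10:30, 10:45–11:30, 12:30–12:45, 13:30–14:30, 16:30–17:15.
Eitan ∩ Maya ∩ Oren: 10:15–10:30, 10:45–11:30, 13:30–14:15, 16:30–17:15.
Eitan ∩ Maya ∩ Oren ∩ Pablo: 11:00–11:30, 13:30–14:15, 16:30–17:15.
Eitan ∩ Maya ∩ Oren ∩ Pablo ∩ Ximena: 11:00–11:30, 13:30–14:15, 16:45–17:15.
Eitan ∩ Maya ∩ Oren ∩ Pablo ∩ Ximena ∩ Yusuf: 13:45–14:15, 16:45–17:15.
Total common minutes: 30 + 30 = 60.

60 minutes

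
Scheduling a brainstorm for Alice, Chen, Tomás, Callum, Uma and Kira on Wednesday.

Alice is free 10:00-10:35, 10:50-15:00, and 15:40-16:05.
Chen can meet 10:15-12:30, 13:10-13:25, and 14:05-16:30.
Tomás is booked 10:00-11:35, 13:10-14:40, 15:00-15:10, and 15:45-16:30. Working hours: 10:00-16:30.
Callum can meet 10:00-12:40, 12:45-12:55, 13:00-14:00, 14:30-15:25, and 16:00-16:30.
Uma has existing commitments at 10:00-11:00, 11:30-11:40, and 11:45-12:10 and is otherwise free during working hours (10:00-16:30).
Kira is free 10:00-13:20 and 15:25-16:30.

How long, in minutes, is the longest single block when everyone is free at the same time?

20 minutes

Tomás free within 10:00–16:30: 11:35–13:10, 14:40–15:00, 15:10–15:45.
Uma free within 10:00–16:30: 11:00–11:30, 11:40–11:45, 12:10–16:30.
Alice ∩ Chen: 10:15–10:35, 10:50–12:30, 13:10–13:25, 14:05–15:00, 15:40–16:05.
Alice ∩ Chen ∩ Tomás: 11:35–12:30, 14:40–15:00, 15:40–15:45.
Alice ∩ Chen ∩ Tomás ∩ Callum: 11:35–12:30, 14:40–15:00.
Alice ∩ Chen ∩ Tomás ∩ Callum ∩ Uma: 11:40–11:45, 12:10–12:30, 14:40–15:00.
Alice ∩ Chen ∩ Tomás ∩ Callum ∩ Uma ∩ Kira: 11:40–11:45, 12:10–12:30.
Common window lengths: 5, 20 min; longest is 20.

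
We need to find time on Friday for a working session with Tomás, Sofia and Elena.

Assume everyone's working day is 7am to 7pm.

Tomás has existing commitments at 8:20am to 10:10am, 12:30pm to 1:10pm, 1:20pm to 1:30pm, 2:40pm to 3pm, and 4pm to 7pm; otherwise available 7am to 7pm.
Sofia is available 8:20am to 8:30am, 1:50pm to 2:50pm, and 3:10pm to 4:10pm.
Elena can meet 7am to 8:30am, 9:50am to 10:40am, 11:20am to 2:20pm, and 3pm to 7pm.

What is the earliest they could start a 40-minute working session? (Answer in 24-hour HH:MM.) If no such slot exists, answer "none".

Tomás free within 07:00–19:00: 07:00–08:20, 10:10–12:30, 13:10–13:20, 13:30–14:40, 15:00–16:00.
Tomás ∩ Sofia: 13:50–14:40, 15:10–16:00.
Tomás ∩ Sofia ∩ Elena: 13:50–14:20, 15:10–16:00.
Windows ≥ 40 min: 15:10–16:00.
Earliest such window starts at 15:10.

15:10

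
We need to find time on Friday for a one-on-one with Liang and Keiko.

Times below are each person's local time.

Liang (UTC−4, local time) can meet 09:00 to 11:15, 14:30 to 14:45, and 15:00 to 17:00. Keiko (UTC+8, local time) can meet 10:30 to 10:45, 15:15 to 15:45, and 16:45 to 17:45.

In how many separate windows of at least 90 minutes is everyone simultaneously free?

0

Liang → UTC: 13:00–15:15, 18:30–18:45, 19:00–21:00.
Keiko → UTC: 02:30–02:45, 07:15–07:45, 08:45–09:45.
Liang ∩ Keiko: (none).
Windows ≥ 90 min: (none).
That's 0 windows.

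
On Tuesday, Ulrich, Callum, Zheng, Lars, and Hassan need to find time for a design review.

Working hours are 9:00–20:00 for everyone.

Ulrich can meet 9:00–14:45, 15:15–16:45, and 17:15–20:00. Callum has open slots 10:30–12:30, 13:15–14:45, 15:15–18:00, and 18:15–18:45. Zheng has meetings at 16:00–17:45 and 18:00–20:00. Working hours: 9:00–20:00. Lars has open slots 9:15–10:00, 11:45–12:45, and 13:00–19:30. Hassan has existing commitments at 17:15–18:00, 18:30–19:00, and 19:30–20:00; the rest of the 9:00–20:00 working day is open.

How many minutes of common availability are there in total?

Zheng free within 09:00–20:00: 09:00–16:00, 17:45–18:00.
Hassan free within 09:00–20:00: 09:00–17:15, 18:00–18:30, 19:00–19:30.
Ulrich ∩ Callum: 10:30–12:30, 13:15–14:45, 15:15–16:45, 17:15–18:00, 18:15–18:45.
Ulrich ∩ Callum ∩ Zheng: 10:30–12:30, 13:15–14:45, 15:15–16:00, 17:45–18:00.
Ulrich ∩ Callum ∩ Zheng ∩ Lars: 11:45–12:30, 13:15–14:45, 15:15–16:00, 17:45–18:00.
Ulrich ∩ Callum ∩ Zheng ∩ Lars ∩ Hassan: 11:45–12:30, 13:15–14:45, 15:15–16:00.
Total common minutes: 45 + 90 + 45 = 180.

180 minutes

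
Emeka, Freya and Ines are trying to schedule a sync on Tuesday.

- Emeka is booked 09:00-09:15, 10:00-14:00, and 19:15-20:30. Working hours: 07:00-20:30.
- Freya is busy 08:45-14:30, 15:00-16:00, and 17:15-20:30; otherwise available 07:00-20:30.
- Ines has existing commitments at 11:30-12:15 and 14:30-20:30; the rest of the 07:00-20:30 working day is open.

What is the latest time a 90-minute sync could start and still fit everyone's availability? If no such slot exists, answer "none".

Emeka free within 07:00–20:30: 07:00–09:00, 09:15–10:00, 14:00–19:15.
Freya free within 07:00–20:30: 07:00–08:45, 14:30–15:00, 16:00–17:15.
Ines free within 07:00–20:30: 07:00–11:30, 12:15–14:30.
Emeka ∩ Freya: 07:00–08:45, 14:30–15:00, 16:00–17:15.
Emeka ∩ Freya ∩ Ines: 07:00–08:45.
Windows ≥ 90 min: 07:00–08:45.
Latest start in the last window 07:00–08:45 is 08:45 − 90 min = 07:15.

07:15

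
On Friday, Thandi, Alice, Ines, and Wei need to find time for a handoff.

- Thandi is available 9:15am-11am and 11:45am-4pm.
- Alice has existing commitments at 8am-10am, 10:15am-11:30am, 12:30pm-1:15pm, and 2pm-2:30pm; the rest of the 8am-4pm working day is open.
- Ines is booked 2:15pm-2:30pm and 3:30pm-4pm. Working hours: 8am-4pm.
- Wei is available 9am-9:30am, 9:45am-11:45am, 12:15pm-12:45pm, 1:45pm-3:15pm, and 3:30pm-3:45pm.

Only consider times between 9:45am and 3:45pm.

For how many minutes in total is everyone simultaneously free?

Alice free within 08:00–16:00: 10:00–10:15, 11:30–12:30, 13:15–14:00, 14:30–16:00.
Ines free within 08:00–16:00: 08:00–14:15, 14:30–15:30.
Thandi ∩ Alice: 10:00–10:15, 11:45–12:30, 13:15–14:00, 14:30–16:00.
Thandi ∩ Alice ∩ Ines: 10:00–10:15, 11:45–12:30, 13:15–14:00, 14:30–15:30.
Thandi ∩ Alice ∩ Ines ∩ Wei: 10:00–10:15, 12:15–12:30, 13:45–14:00, 14:30–15:15.
Restricted to 09:45–15:45: 10:00–10:15, 12:15–12:30, 13:45–14:00, 14:30–15:15.
Total common minutes: 15 + 15 + 15 + 45 = 90.

90 minutes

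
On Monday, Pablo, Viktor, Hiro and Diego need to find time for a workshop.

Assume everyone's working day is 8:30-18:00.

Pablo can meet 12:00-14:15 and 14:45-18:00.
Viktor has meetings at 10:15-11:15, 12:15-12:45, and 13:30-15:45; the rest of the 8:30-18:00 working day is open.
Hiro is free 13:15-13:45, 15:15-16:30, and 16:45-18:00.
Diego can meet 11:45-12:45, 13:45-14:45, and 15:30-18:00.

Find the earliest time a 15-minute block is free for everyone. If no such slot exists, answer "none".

Viktor free within 08:30–18:00: 08:30–10:15, 11:15–12:15, 12:45–13:30, 15:45–18:00.
Pablo ∩ Viktor: 12:00–12:15, 12:45–13:30, 15:45–18:00.
Pablo ∩ Viktor ∩ Hiro: 13:15–13:30, 15:45–16:30, 16:45–18:00.
Pablo ∩ Viktor ∩ Hiro ∩ Diego: 15:45–16:30, 16:45–18:00.
Windows ≥ 15 min: 15:45–16:30, 16:45–18:00.
Earliest such window starts at 15:45.

15:45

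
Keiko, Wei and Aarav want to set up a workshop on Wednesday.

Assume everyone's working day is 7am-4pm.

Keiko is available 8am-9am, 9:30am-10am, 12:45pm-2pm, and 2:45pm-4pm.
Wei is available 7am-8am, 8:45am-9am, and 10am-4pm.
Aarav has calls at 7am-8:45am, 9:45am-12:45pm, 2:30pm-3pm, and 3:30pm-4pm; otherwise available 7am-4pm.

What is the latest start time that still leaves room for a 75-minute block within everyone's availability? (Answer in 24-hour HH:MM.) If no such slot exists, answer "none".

Aarav free within 07:00–16:00: 08:45–09:45, 12:45–14:30, 15:00–15:30.
Keiko ∩ Wei: 08:45–09:00, 12:45–14:00, 14:45–16:00.
Keiko ∩ Wei ∩ Aarav: 08:45–09:00, 12:45–14:00, 15:00–15:30.
Windows ≥ 75 min: 12:45–14:00.
Latest start in the last window 12:45–14:00 is 14:00 − 75 min = 12:45.

12:45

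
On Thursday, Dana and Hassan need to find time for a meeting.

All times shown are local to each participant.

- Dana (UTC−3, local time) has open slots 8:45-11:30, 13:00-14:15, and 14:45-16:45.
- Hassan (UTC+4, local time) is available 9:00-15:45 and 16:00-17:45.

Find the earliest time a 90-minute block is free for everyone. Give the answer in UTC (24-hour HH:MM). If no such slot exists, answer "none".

12:00

Dana → UTC: 11:45–14:30, 16:00–17:15, 17:45–19:45.
Hassan → UTC: 05:00–11:45, 12:00–13:45.
Dana ∩ Hassan: 12:00–13:45.
Windows ≥ 90 min: 12:00–13:45.
Earliest such window starts at 12:00.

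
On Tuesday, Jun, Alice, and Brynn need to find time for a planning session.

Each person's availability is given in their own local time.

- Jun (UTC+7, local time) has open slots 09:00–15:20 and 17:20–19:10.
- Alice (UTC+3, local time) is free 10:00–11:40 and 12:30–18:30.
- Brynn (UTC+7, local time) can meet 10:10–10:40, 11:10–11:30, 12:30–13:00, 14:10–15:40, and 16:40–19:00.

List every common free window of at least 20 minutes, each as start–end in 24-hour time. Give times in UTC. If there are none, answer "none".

07:10–08:20, 10:20–12:00

Jun → UTC: 02:00–08:20, 10:20–12:10.
Alice → UTC: 07:00–08:40, 09:30–15:30.
Brynn → UTC: 03:10–03:40, 04:10–04:30, 05:30–06:00, 07:10–08:40, 09:40–12:00.
Jun ∩ Alice: 07:00–08:20, 10:20–12:10.
Jun ∩ Alice ∩ Brynn: 07:10–08:20, 10:20–12:00.
Windows ≥ 20 min: 07:10–08:20, 10:20–12:00.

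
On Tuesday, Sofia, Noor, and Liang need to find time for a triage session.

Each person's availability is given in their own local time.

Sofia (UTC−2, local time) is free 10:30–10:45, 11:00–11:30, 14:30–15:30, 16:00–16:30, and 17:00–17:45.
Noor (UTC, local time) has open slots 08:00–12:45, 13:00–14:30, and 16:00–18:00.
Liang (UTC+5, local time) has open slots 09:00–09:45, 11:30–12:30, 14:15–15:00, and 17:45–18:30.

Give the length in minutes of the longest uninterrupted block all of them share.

30 minutes

Sofia → UTC: 12:30–12:45, 13:00–13:30, 16:30–17:30, 18:00–18:30, 19:00–19:45.
Noor → UTC: 08:00–12:45, 13:00–14:30, 16:00–18:00.
Liang → UTC: 04:00–04:45, 06:30–07:30, 09:15–10:00, 12:45–13:30.
Sofia ∩ Noor: 12:30–12:45, 13:00–13:30, 16:30–17:30.
Sofia ∩ Noor ∩ Liang: 13:00–13:30.
Single common window of 30 minutes.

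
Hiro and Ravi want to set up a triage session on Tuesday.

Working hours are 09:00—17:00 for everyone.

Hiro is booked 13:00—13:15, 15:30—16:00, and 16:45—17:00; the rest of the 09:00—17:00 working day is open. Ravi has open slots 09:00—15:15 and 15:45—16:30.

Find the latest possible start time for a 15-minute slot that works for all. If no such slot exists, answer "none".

Hiro free within 09:00–17:00: 09:00–13:00, 13:15–15:30, 16:00–16:45.
Hiro ∩ Ravi: 09:00–13:00, 13:15–15:15, 16:00–16:30.
Windows ≥ 15 min: 09:00–13:00, 13:15–15:15, 16:00–16:30.
Latest start in the last window 16:00–16:30 is 16:30 − 15 min = 16:15.

16:15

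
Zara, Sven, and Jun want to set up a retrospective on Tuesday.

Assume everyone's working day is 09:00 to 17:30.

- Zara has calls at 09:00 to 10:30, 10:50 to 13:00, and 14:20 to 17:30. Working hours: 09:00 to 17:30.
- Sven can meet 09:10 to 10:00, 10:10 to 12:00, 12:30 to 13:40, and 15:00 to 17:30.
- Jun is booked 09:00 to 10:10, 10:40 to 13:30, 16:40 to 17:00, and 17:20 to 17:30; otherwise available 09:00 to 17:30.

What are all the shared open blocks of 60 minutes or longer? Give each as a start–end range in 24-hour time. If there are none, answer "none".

none

Zara free within 09:00–17:30: 10:30–10:50, 13:00–14:20.
Jun free within 09:00–17:30: 10:10–10:40, 13:30–16:40, 17:00–17:20.
Zara ∩ Sven: 10:30–10:50, 13:00–13:40.
Zara ∩ Sven ∩ Jun: 10:30–10:40, 13:30–13:40.
Windows ≥ 60 min: (none).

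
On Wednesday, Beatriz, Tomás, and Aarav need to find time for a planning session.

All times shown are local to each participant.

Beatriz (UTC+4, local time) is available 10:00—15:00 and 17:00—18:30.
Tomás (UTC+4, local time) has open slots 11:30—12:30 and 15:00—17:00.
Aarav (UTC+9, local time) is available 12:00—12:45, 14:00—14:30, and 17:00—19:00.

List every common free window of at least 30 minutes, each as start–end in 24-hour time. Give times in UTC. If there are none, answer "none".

08:00–08:30

Beatriz → UTC: 06:00–11:00, 13:00–14:30.
Tomás → UTC: 07:30–08:30, 11:00–13:00.
Aarav → UTC: 03:00–03:45, 05:00–05:30, 08:00–10:00.
Beatriz ∩ Tomás: 07:30–08:30.
Beatriz ∩ Tomás ∩ Aarav: 08:00–08:30.
Windows ≥ 30 min: 08:00–08:30.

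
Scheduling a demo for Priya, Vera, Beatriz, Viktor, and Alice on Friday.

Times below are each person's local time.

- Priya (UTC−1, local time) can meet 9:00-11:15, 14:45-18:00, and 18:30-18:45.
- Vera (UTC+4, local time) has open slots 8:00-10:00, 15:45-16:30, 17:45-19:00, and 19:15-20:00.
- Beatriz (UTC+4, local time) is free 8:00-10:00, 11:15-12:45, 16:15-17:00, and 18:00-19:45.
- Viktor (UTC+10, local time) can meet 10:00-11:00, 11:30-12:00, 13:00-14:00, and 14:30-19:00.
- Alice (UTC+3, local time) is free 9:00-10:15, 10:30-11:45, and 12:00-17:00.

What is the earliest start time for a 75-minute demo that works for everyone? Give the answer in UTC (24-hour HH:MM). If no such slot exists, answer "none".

Priya → UTC: 10:00–12:15, 15:45–19:00, 19:30–19:45.
Vera → UTC: 04:00–06:00, 11:45–12:30, 13:45–15:00, 15:15–16:00.
Beatriz → UTC: 04:00–06:00, 07:15–08:45, 12:15–13:00, 14:00–15:45.
Viktor → UTC: 00:00–01:00, 01:30–02:00, 03:00–04:00, 04:30–09:00.
Alice → UTC: 06:00–07:15, 07:30–08:45, 09:00–14:00.
Priya ∩ Vera: 11:45–12:15, 15:45–16:00.
Priya ∩ Vera ∩ Beatriz: (none).
Priya ∩ Vera ∩ Beatriz ∩ Viktor: (none).
Priya ∩ Vera ∩ Beatriz ∩ Viktor ∩ Alice: (none).
Windows ≥ 75 min: (none).

none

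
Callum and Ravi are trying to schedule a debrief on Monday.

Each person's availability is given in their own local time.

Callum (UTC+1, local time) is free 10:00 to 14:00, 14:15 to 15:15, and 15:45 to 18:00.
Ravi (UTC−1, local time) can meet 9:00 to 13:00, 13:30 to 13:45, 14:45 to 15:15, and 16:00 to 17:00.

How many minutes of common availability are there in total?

Callum → UTC: 09:00–13:00, 13:15–14:15, 14:45–17:00.
Ravi → UTC: 10:00–14:00, 14:30–14:45, 15:45–16:15, 17:00–18:00.
Callum ∩ Ravi: 10:00–13:00, 13:15–14:00, 15:45–16:15.
Total common minutes: 180 + 45 + 30 = 255.

255 minutes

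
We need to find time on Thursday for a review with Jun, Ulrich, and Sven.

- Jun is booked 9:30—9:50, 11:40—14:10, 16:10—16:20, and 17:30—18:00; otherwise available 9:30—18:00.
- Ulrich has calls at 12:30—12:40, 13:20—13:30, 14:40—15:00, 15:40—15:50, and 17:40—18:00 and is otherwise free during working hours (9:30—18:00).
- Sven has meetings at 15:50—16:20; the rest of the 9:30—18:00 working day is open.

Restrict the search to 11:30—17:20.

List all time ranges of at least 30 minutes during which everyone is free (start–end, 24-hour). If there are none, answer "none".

14:10–14:40, 15:00–15:40, 16:20–17:20

Jun free within 09:30–18:00: 09:50–11:40, 14:10–16:10, 16:20–17:30.
Ulrich free within 09:30–18:00: 09:30–12:30, 12:40–13:20, 13:30–14:40, 15:00–15:40, 15:50–17:40.
Sven free within 09:30–18:00: 09:30–15:50, 16:20–18:00.
Jun ∩ Ulrich: 09:50–11:40, 14:10–14:40, 15:00–15:40, 15:50–16:10, 16:20–17:30.
Jun ∩ Ulrich ∩ Sven: 09:50–11:40, 14:10–14:40, 15:00–15:40, 16:20–17:30.
Restricted to 11:30–17:20: 11:30–11:40, 14:10–14:40, 15:00–15:40, 16:20–17:20.
Windows ≥ 30 min: 14:10–14:40, 15:00–15:40, 16:20–17:20.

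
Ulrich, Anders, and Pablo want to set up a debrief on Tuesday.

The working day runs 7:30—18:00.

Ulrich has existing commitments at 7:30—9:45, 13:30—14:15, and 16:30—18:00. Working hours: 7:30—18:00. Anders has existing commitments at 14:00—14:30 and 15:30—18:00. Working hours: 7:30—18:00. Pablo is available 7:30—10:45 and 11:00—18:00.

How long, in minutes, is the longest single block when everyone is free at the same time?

150 minutes

Ulrich free within 07:30–18:00: 09:45–13:30, 14:15–16:30.
Anders free within 07:30–18:00: 07:30–14:00, 14:30–15:30.
Ulrich ∩ Anders: 09:45–13:30, 14:30–15:30.
Ulrich ∩ Anders ∩ Pablo: 09:45–10:45, 11:00–13:30, 14:30–15:30.
Common window lengths: 60, 150, 60 min; longest is 150.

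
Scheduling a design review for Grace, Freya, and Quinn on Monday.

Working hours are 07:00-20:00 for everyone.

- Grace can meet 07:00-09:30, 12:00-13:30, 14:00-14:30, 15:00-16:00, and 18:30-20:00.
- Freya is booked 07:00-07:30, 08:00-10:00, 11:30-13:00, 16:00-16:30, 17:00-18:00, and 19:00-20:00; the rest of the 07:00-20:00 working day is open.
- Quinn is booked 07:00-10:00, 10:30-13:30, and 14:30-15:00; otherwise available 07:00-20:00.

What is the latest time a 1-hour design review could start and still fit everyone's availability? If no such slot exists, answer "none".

15:00

Freya free within 07:00–20:00: 07:30–08:00, 10:00–11:30, 13:00–16:00, 16:30–17:00, 18:00–19:00.
Quinn free within 07:00–20:00: 10:00–10:30, 13:30–14:30, 15:00–20:00.
Grace ∩ Freya: 07:30–08:00, 13:00–13:30, 14:00–14:30, 15:00–16:00, 18:30–19:00.
Grace ∩ Freya ∩ Quinn: 14:00–14:30, 15:00–16:00, 18:30–19:00.
Windows ≥ 60 min: 15:00–16:00.
Latest start in the last window 15:00–16:00 is 16:00 − 60 min = 15:00.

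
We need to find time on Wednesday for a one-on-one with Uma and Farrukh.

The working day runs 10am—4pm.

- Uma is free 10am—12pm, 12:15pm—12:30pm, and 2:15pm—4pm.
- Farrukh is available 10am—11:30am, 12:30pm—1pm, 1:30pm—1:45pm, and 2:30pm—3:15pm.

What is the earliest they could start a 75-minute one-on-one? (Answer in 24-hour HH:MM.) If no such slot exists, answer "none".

10:00

Uma ∩ Farrukh: 10:00–11:30, 14:30–15:15.
Windows ≥ 75 min: 10:00–11:30.
Earliest such window starts at 10:00.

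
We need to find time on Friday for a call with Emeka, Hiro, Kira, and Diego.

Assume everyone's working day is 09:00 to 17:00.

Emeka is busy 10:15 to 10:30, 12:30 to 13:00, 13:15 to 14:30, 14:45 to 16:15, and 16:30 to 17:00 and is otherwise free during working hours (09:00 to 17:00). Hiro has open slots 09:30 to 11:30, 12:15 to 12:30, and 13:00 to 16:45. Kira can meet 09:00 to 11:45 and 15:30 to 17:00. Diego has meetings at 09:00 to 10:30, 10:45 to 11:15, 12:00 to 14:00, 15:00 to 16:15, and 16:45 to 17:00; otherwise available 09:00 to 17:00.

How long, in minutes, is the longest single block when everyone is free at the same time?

15 minutes

Emeka free within 09:00–17:00: 09:00–10:15, 10:30–12:30, 13:00–13:15, 14:30–14:45, 16:15–16:30.
Diego free within 09:00–17:00: 10:30–10:45, 11:15–12:00, 14:00–15:00, 16:15–16:45.
Emeka ∩ Hiro: 09:30–10:15, 10:30–11:30, 12:15–12:30, 13:00–13:15, 14:30–14:45, 16:15–16:30.
Emeka ∩ Hiro ∩ Kira: 09:30–10:15, 10:30–11:30, 16:15–16:30.
Emeka ∩ Hiro ∩ Kira ∩ Diego: 10:30–10:45, 11:15–11:30, 16:15–16:30.
Common window lengths: 15, 15, 15 min; longest is 15.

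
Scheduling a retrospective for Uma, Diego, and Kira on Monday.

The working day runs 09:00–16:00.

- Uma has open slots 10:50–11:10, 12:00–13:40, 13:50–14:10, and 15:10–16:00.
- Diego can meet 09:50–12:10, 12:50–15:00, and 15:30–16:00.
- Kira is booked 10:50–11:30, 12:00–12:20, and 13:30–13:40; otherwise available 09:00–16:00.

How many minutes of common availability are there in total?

90 minutes

Kira free within 09:00–16:00: 09:00–10:50, 11:30–12:00, 12:20–13:30, 13:40–16:00.
Uma ∩ Diego: 10:50–11:10, 12:00–12:10, 12:50–13:40, 13:50–14:10, 15:30–16:00.
Uma ∩ Diego ∩ Kira: 12:50–13:30, 13:50–14:10, 15:30–16:00.
Total common minutes: 40 + 20 + 30 = 90.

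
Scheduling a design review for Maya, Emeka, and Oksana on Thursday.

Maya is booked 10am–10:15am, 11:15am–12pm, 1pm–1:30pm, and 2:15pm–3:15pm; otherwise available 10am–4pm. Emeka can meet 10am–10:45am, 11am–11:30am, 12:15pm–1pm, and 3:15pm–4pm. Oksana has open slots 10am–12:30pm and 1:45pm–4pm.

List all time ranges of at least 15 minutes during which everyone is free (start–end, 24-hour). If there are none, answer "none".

10:15–10:45, 11:00–11:15, 12:15–12:30, 15:15–16:00

Maya free within 10:00–16:00: 10:15–11:15, 12:00–13:00, 13:30–14:15, 15:15–16:00.
Maya ∩ Emeka: 10:15–10:45, 11:00–11:15, 12:15–13:00, 15:15–16:00.
Maya ∩ Emeka ∩ Oksana: 10:15–10:45, 11:00–11:15, 12:15–12:30, 15:15–16:00.
Windows ≥ 15 min: 10:15–10:45, 11:00–11:15, 12:15–12:30, 15:15–16:00.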